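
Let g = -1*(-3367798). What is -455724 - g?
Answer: -3823522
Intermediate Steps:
g = 3367798
-455724 - g = -455724 - 1*3367798 = -455724 - 3367798 = -3823522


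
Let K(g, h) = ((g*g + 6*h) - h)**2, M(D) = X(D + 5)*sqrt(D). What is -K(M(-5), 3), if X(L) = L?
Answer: -225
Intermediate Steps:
M(D) = sqrt(D)*(5 + D) (M(D) = (D + 5)*sqrt(D) = (5 + D)*sqrt(D) = sqrt(D)*(5 + D))
K(g, h) = (g**2 + 5*h)**2 (K(g, h) = ((g**2 + 6*h) - h)**2 = (g**2 + 5*h)**2)
-K(M(-5), 3) = -((sqrt(-5)*(5 - 5))**2 + 5*3)**2 = -(((I*sqrt(5))*0)**2 + 15)**2 = -(0**2 + 15)**2 = -(0 + 15)**2 = -1*15**2 = -1*225 = -225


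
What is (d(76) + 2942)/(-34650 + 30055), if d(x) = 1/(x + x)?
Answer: -89437/139688 ≈ -0.64026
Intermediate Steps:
d(x) = 1/(2*x)
(d(76) + 2942)/(-34650 + 30055) = ((½)/76 + 2942)/(-34650 + 30055) = ((½)*(1/76) + 2942)/(-4595) = (1/152 + 2942)*(-1/4595) = (447185/152)*(-1/4595) = -89437/139688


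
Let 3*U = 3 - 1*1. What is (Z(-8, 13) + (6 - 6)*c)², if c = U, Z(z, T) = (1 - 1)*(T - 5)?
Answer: 0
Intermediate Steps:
U = ⅔ (U = (3 - 1*1)/3 = (3 - 1)/3 = (⅓)*2 = ⅔ ≈ 0.66667)
Z(z, T) = 0 (Z(z, T) = 0*(-5 + T) = 0)
c = ⅔ ≈ 0.66667
(Z(-8, 13) + (6 - 6)*c)² = (0 + (6 - 6)*(⅔))² = (0 + 0*(⅔))² = (0 + 0)² = 0² = 0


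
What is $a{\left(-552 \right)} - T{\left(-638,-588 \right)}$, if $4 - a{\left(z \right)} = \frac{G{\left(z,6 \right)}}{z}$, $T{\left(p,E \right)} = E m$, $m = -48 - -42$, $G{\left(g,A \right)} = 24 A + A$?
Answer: $- \frac{324183}{92} \approx -3523.7$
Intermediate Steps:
$G{\left(g,A \right)} = 25 A$
$m = -6$ ($m = -48 + 42 = -6$)
$T{\left(p,E \right)} = - 6 E$ ($T{\left(p,E \right)} = E \left(-6\right) = - 6 E$)
$a{\left(z \right)} = 4 - \frac{150}{z}$ ($a{\left(z \right)} = 4 - \frac{25 \cdot 6}{z} = 4 - \frac{150}{z}$)
$a{\left(-552 \right)} - T{\left(-638,-588 \right)} = \left(4 - \frac{150}{-552}\right) - \left(-6\right) \left(-588\right) = \left(4 - - \frac{25}{92}\right) - 3528 = \left(4 + \frac{25}{92}\right) - 3528 = \frac{393}{92} - 3528 = - \frac{324183}{92}$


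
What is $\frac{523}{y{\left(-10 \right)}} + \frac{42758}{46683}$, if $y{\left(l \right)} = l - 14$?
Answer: $- \frac{7796339}{373464} \approx -20.876$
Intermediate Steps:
$y{\left(l \right)} = -14 + l$
$\frac{523}{y{\left(-10 \right)}} + \frac{42758}{46683} = \frac{523}{-14 - 10} + \frac{42758}{46683} = \frac{523}{-24} + 42758 \cdot \frac{1}{46683} = 523 \left(- \frac{1}{24}\right) + \frac{42758}{46683} = - \frac{523}{24} + \frac{42758}{46683} = - \frac{7796339}{373464}$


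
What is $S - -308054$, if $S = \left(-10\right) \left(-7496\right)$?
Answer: $383014$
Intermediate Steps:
$S = 74960$
$S - -308054 = 74960 - -308054 = 74960 + 308054 = 383014$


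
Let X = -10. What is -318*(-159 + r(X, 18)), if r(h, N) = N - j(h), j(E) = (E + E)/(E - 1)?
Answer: 499578/11 ≈ 45416.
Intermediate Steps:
j(E) = 2*E/(-1 + E) (j(E) = (2*E)/(-1 + E) = 2*E/(-1 + E))
r(h, N) = N - 2*h/(-1 + h)
-318*(-159 + r(X, 18)) = -318*(-159 + (-2*(-10) + 18*(-1 - 10))/(-1 - 10)) = -318*(-159 + (20 + 18*(-11))/(-11)) = -318*(-159 - (20 - 198)/11) = -318*(-159 - 1/11*(-178)) = -318*(-159 + 178/11) = -318*(-1571/11) = 499578/11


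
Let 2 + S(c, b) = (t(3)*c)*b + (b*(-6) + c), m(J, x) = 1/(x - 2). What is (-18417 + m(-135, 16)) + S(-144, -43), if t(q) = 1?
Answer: -169581/14 ≈ -12113.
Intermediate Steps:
m(J, x) = 1/(-2 + x)
S(c, b) = -2 + c - 6*b + b*c (S(c, b) = -2 + ((1*c)*b + (b*(-6) + c)) = -2 + (c*b + (-6*b + c)) = -2 + (b*c + (c - 6*b)) = -2 + (c - 6*b + b*c) = -2 + c - 6*b + b*c)
(-18417 + m(-135, 16)) + S(-144, -43) = (-18417 + 1/(-2 + 16)) + (-2 - 144 - 6*(-43) - 43*(-144)) = (-18417 + 1/14) + (-2 - 144 + 258 + 6192) = (-18417 + 1/14) + 6304 = -257837/14 + 6304 = -169581/14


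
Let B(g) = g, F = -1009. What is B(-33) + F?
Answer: -1042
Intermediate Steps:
B(-33) + F = -33 - 1009 = -1042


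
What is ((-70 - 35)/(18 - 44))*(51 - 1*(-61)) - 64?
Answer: 5048/13 ≈ 388.31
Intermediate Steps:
((-70 - 35)/(18 - 44))*(51 - 1*(-61)) - 64 = (-105/(-26))*(51 + 61) - 64 = -105*(-1/26)*112 - 64 = (105/26)*112 - 64 = 5880/13 - 64 = 5048/13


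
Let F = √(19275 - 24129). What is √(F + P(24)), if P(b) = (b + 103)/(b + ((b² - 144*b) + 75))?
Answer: √(-39243 + 859329*I*√4854)/927 ≈ 5.9002 + 5.9041*I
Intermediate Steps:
F = I*√4854 (F = √(-4854) = I*√4854 ≈ 69.671*I)
P(b) = (103 + b)/(75 + b² - 143*b) (P(b) = (103 + b)/(b + (75 + b² - 144*b)) = (103 + b)/(75 + b² - 143*b))
√(F + P(24)) = √(I*√4854 + (103 + 24)/(75 + 24² - 143*24)) = √(I*√4854 + 127/(75 + 576 - 3432)) = √(I*√4854 + 127/(-2781)) = √(I*√4854 - 1/2781*127) = √(I*√4854 - 127/2781) = √(-127/2781 + I*√4854)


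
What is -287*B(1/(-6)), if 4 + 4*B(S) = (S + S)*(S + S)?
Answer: 10045/36 ≈ 279.03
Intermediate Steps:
B(S) = -1 + S² (B(S) = -1 + ((S + S)*(S + S))/4 = -1 + ((2*S)*(2*S))/4 = -1 + (4*S²)/4 = -1 + S²)
-287*B(1/(-6)) = -287*(-1 + (1/(-6))²) = -287*(-1 + (-⅙)²) = -287*(-1 + 1/36) = -287*(-35/36) = 10045/36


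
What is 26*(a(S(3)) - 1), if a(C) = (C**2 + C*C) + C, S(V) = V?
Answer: 520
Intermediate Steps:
a(C) = C + 2*C**2 (a(C) = (C**2 + C**2) + C = 2*C**2 + C = C + 2*C**2)
26*(a(S(3)) - 1) = 26*(3*(1 + 2*3) - 1) = 26*(3*(1 + 6) - 1) = 26*(3*7 - 1) = 26*(21 - 1) = 26*20 = 520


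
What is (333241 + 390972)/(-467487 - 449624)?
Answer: -724213/917111 ≈ -0.78967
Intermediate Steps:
(333241 + 390972)/(-467487 - 449624) = 724213/(-917111) = 724213*(-1/917111) = -724213/917111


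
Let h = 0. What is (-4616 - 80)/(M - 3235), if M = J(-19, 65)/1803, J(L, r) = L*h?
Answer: 4696/3235 ≈ 1.4516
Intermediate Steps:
J(L, r) = 0 (J(L, r) = L*0 = 0)
M = 0 (M = 0/1803 = 0*(1/1803) = 0)
(-4616 - 80)/(M - 3235) = (-4616 - 80)/(0 - 3235) = -4696/(-3235) = -4696*(-1/3235) = 4696/3235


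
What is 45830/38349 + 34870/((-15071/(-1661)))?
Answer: 2221829119360/577957779 ≈ 3844.3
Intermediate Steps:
45830/38349 + 34870/((-15071/(-1661))) = 45830*(1/38349) + 34870/((-15071*(-1/1661))) = 45830/38349 + 34870/(15071/1661) = 45830/38349 + 34870*(1661/15071) = 45830/38349 + 57919070/15071 = 2221829119360/577957779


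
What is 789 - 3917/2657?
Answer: 2092456/2657 ≈ 787.53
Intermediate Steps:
789 - 3917/2657 = 2092456/2657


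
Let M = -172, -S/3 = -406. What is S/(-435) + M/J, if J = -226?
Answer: -1152/565 ≈ -2.0389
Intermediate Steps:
S = 1218 (S = -3*(-406) = 1218)
S/(-435) + M/J = 1218/(-435) - 172/(-226) = 1218*(-1/435) - 172*(-1/226) = -14/5 + 86/113 = -1152/565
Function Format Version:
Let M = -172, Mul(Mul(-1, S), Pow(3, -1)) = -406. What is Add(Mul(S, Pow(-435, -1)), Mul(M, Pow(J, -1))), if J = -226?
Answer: Rational(-1152, 565) ≈ -2.0389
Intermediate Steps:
S = 1218 (S = Mul(-3, -406) = 1218)
Add(Mul(S, Pow(-435, -1)), Mul(M, Pow(J, -1))) = Add(Mul(1218, Pow(-435, -1)), Mul(-172, Pow(-226, -1))) = Add(Mul(1218, Rational(-1, 435)), Mul(-172, Rational(-1, 226))) = Add(Rational(-14, 5), Rational(86, 113)) = Rational(-1152, 565)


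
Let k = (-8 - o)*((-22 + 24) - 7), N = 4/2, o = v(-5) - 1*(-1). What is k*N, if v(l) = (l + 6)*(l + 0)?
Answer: 40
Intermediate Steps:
v(l) = l*(6 + l) (v(l) = (6 + l)*l = l*(6 + l))
o = -4 (o = -5*(6 - 5) - 1*(-1) = -5*1 + 1 = -5 + 1 = -4)
N = 2 (N = 4*(½) = 2)
k = 20 (k = (-8 - 1*(-4))*((-22 + 24) - 7) = (-8 + 4)*(2 - 7) = -4*(-5) = 20)
k*N = 20*2 = 40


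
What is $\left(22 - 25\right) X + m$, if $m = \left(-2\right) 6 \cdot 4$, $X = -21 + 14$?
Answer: $-27$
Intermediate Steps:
$X = -7$
$m = -48$ ($m = \left(-12\right) 4 = -48$)
$\left(22 - 25\right) X + m = \left(22 - 25\right) \left(-7\right) - 48 = \left(-3\right) \left(-7\right) - 48 = 21 - 48 = -27$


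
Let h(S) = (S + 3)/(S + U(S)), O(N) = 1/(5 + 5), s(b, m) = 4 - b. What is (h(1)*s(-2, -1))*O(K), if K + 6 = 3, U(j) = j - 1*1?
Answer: 12/5 ≈ 2.4000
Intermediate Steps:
U(j) = -1 + j (U(j) = j - 1 = -1 + j)
K = -3 (K = -6 + 3 = -3)
O(N) = 1/10
h(S) = (3 + S)/(-1 + 2*S) (h(S) = (S + 3)/(S + (-1 + S)) = (3 + S)/(-1 + 2*S))
(h(1)*s(-2, -1))*O(K) = (((3 + 1)/(-1 + 2*1))*(4 - 1*(-2)))*(1/10) = ((4/(-1 + 2))*(4 + 2))*(1/10) = ((4/1)*6)*(1/10) = ((1*4)*6)*(1/10) = (4*6)*(1/10) = 24*(1/10) = 12/5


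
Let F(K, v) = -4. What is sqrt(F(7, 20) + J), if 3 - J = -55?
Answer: 3*sqrt(6) ≈ 7.3485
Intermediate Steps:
J = 58 (J = 3 - 1*(-55) = 3 + 55 = 58)
sqrt(F(7, 20) + J) = sqrt(-4 + 58) = sqrt(54) = 3*sqrt(6)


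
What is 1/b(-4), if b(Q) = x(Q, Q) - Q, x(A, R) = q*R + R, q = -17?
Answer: 1/68 ≈ 0.014706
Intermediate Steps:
x(A, R) = -16*R (x(A, R) = -17*R + R = -16*R)
b(Q) = -17*Q (b(Q) = -16*Q - Q = -17*Q)
1/b(-4) = 1/(-17*(-4)) = 1/68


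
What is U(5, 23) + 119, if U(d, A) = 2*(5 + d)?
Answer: 139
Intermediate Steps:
U(d, A) = 10 + 2*d
U(5, 23) + 119 = (10 + 2*5) + 119 = (10 + 10) + 119 = 20 + 119 = 139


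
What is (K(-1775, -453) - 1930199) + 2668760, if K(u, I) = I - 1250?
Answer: 736858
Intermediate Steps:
K(u, I) = -1250 + I
(K(-1775, -453) - 1930199) + 2668760 = ((-1250 - 453) - 1930199) + 2668760 = (-1703 - 1930199) + 2668760 = -1931902 + 2668760 = 736858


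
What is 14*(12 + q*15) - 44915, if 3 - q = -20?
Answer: -39917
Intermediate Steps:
q = 23 (q = 3 - 1*(-20) = 3 + 20 = 23)
14*(12 + q*15) - 44915 = 14*(12 + 23*15) - 44915 = 14*(12 + 345) - 44915 = 14*357 - 44915 = 4998 - 44915 = -39917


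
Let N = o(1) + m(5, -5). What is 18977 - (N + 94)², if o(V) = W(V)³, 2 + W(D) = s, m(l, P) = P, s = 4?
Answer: 9568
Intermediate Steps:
W(D) = 2 (W(D) = -2 + 4 = 2)
o(V) = 8 (o(V) = 2³ = 8)
N = 3 (N = 8 - 5 = 3)
18977 - (N + 94)² = 18977 - (3 + 94)² = 18977 - 1*97² = 18977 - 1*9409 = 18977 - 9409 = 9568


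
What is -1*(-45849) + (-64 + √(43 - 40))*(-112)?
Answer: 53017 - 112*√3 ≈ 52823.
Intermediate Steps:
-1*(-45849) + (-64 + √(43 - 40))*(-112) = 45849 + (-64 + √3)*(-112) = 45849 + (7168 - 112*√3) = 53017 - 112*√3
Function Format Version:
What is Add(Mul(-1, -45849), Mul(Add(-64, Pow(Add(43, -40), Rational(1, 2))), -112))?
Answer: Add(53017, Mul(-112, Pow(3, Rational(1, 2)))) ≈ 52823.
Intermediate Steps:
Add(Mul(-1, -45849), Mul(Add(-64, Pow(Add(43, -40), Rational(1, 2))), -112)) = Add(45849, Mul(Add(-64, Pow(3, Rational(1, 2))), -112)) = Add(45849, Add(7168, Mul(-112, Pow(3, Rational(1, 2))))) = Add(53017, Mul(-112, Pow(3, Rational(1, 2))))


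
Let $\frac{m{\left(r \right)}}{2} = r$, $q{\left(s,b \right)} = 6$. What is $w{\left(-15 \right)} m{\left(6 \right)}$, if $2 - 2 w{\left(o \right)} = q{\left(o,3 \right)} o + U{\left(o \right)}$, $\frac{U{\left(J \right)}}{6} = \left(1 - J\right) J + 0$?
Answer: $9192$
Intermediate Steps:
$U{\left(J \right)} = 6 J \left(1 - J\right)$ ($U{\left(J \right)} = 6 \left(\left(1 - J\right) J + 0\right) = 6 \left(J \left(1 - J\right) + 0\right) = 6 J \left(1 - J\right)$)
$m{\left(r \right)} = 2 r$
$w{\left(o \right)} = 1 - 3 o - 3 o \left(1 - o\right)$ ($w{\left(o \right)} = 1 - \frac{6 o + 6 o \left(1 - o\right)}{2} = 1 - \left(3 o + 3 o \left(1 - o\right)\right) = 1 - 3 o - 3 o \left(1 - o\right)$)
$w{\left(-15 \right)} m{\left(6 \right)} = \left(1 - -90 + 3 \left(-15\right)^{2}\right) 2 \cdot 6 = \left(1 + 90 + 3 \cdot 225\right) 12 = \left(1 + 90 + 675\right) 12 = 766 \cdot 12 = 9192$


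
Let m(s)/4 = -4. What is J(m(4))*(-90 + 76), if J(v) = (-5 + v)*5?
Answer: 1470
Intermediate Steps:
m(s) = -16 (m(s) = 4*(-4) = -16)
J(v) = -25 + 5*v
J(m(4))*(-90 + 76) = (-25 + 5*(-16))*(-90 + 76) = (-25 - 80)*(-14) = -105*(-14) = 1470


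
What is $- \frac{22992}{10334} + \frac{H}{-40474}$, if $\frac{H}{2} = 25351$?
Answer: $- \frac{363633169}{104564579} \approx -3.4776$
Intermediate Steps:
$H = 50702$ ($H = 2 \cdot 25351 = 50702$)
$- \frac{22992}{10334} + \frac{H}{-40474} = - \frac{22992}{10334} + \frac{50702}{-40474} = \left(-22992\right) \frac{1}{10334} + 50702 \left(- \frac{1}{40474}\right) = - \frac{11496}{5167} - \frac{25351}{20237} = - \frac{363633169}{104564579}$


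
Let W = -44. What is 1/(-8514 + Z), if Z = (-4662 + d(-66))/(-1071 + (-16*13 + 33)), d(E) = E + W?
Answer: -623/5301836 ≈ -0.00011751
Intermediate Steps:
d(E) = -44 + E (d(E) = E - 44 = -44 + E)
Z = 2386/623 (Z = (-4662 + (-44 - 66))/(-1071 + (-16*13 + 33)) = (-4662 - 110)/(-1071 + (-208 + 33)) = -4772/(-1071 - 175) = -4772/(-1246) = -4772*(-1/1246) = 2386/623 ≈ 3.8299)
1/(-8514 + Z) = 1/(-8514 + 2386/623) = 1/(-5301836/623) = -623/5301836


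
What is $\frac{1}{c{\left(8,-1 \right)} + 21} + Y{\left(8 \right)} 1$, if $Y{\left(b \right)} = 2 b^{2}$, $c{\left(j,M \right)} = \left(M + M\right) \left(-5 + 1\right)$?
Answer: $\frac{3713}{29} \approx 128.03$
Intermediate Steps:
$c{\left(j,M \right)} = - 8 M$ ($c{\left(j,M \right)} = 2 M \left(-4\right) = - 8 M$)
$\frac{1}{c{\left(8,-1 \right)} + 21} + Y{\left(8 \right)} 1 = \frac{1}{\left(-8\right) \left(-1\right) + 21} + 2 \cdot 8^{2} \cdot 1 = \frac{1}{8 + 21} + 2 \cdot 64 \cdot 1 = \frac{1}{29} + 128 \cdot 1 = \frac{1}{29} + 128 = \frac{3713}{29}$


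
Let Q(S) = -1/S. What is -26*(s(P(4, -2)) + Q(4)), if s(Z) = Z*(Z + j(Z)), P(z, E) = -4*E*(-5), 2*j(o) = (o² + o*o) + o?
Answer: 3203213/2 ≈ 1.6016e+6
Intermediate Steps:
j(o) = o² + o/2 (j(o) = ((o² + o*o) + o)/2 = ((o² + o²) + o)/2 = (2*o² + o)/2 = (o + 2*o²)/2 = o² + o/2)
P(z, E) = 20*E
s(Z) = Z*(Z + Z*(½ + Z))
-26*(s(P(4, -2)) + Q(4)) = -26*((20*(-2))²*(3/2 + 20*(-2)) - 1/4) = -26*((-40)²*(3/2 - 40) - 1*¼) = -26*(1600*(-77/2) - ¼) = -26*(-61600 - ¼) = -26*(-246401/4) = 3203213/2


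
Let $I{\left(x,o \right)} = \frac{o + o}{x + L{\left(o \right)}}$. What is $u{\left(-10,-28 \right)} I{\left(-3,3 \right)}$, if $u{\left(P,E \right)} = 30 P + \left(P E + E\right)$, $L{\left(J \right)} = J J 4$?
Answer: $- \frac{96}{11} \approx -8.7273$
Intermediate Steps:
$L{\left(J \right)} = 4 J^{2}$ ($L{\left(J \right)} = J^{2} \cdot 4 = 4 J^{2}$)
$u{\left(P,E \right)} = E + 30 P + E P$ ($u{\left(P,E \right)} = 30 P + \left(E P + E\right) = 30 P + \left(E + E P\right) = E + 30 P + E P$)
$I{\left(x,o \right)} = \frac{2 o}{x + 4 o^{2}}$ ($I{\left(x,o \right)} = \frac{o + o}{x + 4 o^{2}} = \frac{2 o}{x + 4 o^{2}}$)
$u{\left(-10,-28 \right)} I{\left(-3,3 \right)} = \left(-28 + 30 \left(-10\right) - -280\right) 2 \cdot 3 \frac{1}{-3 + 4 \cdot 3^{2}} = \left(-28 - 300 + 280\right) 2 \cdot 3 \frac{1}{-3 + 4 \cdot 9} = - 48 \cdot 2 \cdot 3 \frac{1}{-3 + 36} = - 48 \cdot 2 \cdot 3 \cdot \frac{1}{33} = \left(-48\right) \frac{2}{11} = - \frac{96}{11}$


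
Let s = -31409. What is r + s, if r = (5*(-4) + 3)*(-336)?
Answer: -25697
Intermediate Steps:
r = 5712 (r = (-20 + 3)*(-336) = -17*(-336) = 5712)
r + s = 5712 - 31409 = -25697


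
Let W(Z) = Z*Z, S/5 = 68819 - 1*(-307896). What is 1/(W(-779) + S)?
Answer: 1/2490416 ≈ 4.0154e-7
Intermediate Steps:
S = 1883575 (S = 5*(68819 - 1*(-307896)) = 5*(68819 + 307896) = 5*376715 = 1883575)
W(Z) = Z²
1/(W(-779) + S) = 1/((-779)² + 1883575) = 1/(606841 + 1883575) = 1/2490416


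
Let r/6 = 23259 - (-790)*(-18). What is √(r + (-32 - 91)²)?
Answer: 3*√7707 ≈ 263.37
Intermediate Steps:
r = 54234 (r = 6*(23259 - (-790)*(-18)) = 6*(23259 - 1*14220) = 6*(23259 - 14220) = 6*9039 = 54234)
√(r + (-32 - 91)²) = √(54234 + (-32 - 91)²) = √(54234 + (-123)²) = √(54234 + 15129) = √69363 = 3*√7707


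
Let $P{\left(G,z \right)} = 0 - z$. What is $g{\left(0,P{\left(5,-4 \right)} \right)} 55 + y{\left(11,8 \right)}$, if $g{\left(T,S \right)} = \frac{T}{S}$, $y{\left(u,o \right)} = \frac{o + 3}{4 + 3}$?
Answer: $\frac{11}{7} \approx 1.5714$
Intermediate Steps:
$P{\left(G,z \right)} = - z$
$y{\left(u,o \right)} = \frac{3}{7} + \frac{o}{7}$ ($y{\left(u,o \right)} = \frac{3 + o}{7} = \left(3 + o\right) \frac{1}{7} = \frac{3}{7} + \frac{o}{7}$)
$g{\left(0,P{\left(5,-4 \right)} \right)} 55 + y{\left(11,8 \right)} = \frac{0}{\left(-1\right) \left(-4\right)} 55 + \left(\frac{3}{7} + \frac{1}{7} \cdot 8\right) = \frac{0}{4} \cdot 55 + \left(\frac{3}{7} + \frac{8}{7}\right) = 0 \cdot \frac{1}{4} \cdot 55 + \frac{11}{7} = 0 \cdot 55 + \frac{11}{7} = 0 + \frac{11}{7} = \frac{11}{7}$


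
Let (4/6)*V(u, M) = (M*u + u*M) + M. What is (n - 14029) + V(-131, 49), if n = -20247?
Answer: -106919/2 ≈ -53460.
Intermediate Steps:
V(u, M) = 3*M/2 + 3*M*u (V(u, M) = 3*((M*u + u*M) + M)/2 = 3*((M*u + M*u) + M)/2 = 3*(2*M*u + M)/2 = 3*(M + 2*M*u)/2 = 3*M/2 + 3*M*u)
(n - 14029) + V(-131, 49) = (-20247 - 14029) + (3/2)*49*(1 + 2*(-131)) = -34276 + (3/2)*49*(1 - 262) = -34276 + (3/2)*49*(-261) = -34276 - 38367/2 = -106919/2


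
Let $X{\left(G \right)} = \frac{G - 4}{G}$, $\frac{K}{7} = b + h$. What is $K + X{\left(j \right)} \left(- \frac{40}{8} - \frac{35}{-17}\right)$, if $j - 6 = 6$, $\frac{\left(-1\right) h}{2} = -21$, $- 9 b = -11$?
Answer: $\frac{45991}{153} \approx 300.59$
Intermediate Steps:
$b = \frac{11}{9}$ ($b = \left(- \frac{1}{9}\right) \left(-11\right) = \frac{11}{9} \approx 1.2222$)
$h = 42$ ($h = \left(-2\right) \left(-21\right) = 42$)
$K = \frac{2723}{9}$ ($K = 7 \left(\frac{11}{9} + 42\right) = 7 \cdot \frac{389}{9} = \frac{2723}{9} \approx 302.56$)
$j = 12$ ($j = 6 + 6 = 12$)
$X{\left(G \right)} = \frac{-4 + G}{G}$ ($X{\left(G \right)} = \frac{G - 4}{G} = \frac{-4 + G}{G}$)
$K + X{\left(j \right)} \left(- \frac{40}{8} - \frac{35}{-17}\right) = \frac{2723}{9} + \frac{-4 + 12}{12} \left(- \frac{40}{8} - \frac{35}{-17}\right) = \frac{2723}{9} + \frac{1}{12} \cdot 8 \left(\left(-40\right) \frac{1}{8} - - \frac{35}{17}\right) = \frac{2723}{9} + \frac{2 \left(-5 + \frac{35}{17}\right)}{3} = \frac{2723}{9} + \frac{2}{3} \left(- \frac{50}{17}\right) = \frac{2723}{9} - \frac{100}{51} = \frac{45991}{153}$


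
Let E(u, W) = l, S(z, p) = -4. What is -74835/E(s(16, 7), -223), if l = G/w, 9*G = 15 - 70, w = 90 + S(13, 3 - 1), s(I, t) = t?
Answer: 11584458/11 ≈ 1.0531e+6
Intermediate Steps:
w = 86 (w = 90 - 4 = 86)
G = -55/9 (G = (15 - 70)/9 = (⅑)*(-55) = -55/9 ≈ -6.1111)
l = -55/774 (l = -55/9/86 = -55/9*1/86 = -55/774 ≈ -0.071059)
E(u, W) = -55/774
-74835/E(s(16, 7), -223) = -74835/(-55/774) = -74835*(-774/55) = 11584458/11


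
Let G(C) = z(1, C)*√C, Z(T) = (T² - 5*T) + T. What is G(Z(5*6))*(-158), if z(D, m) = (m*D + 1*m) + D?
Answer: -493276*√195 ≈ -6.8882e+6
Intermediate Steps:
Z(T) = T² - 4*T
z(D, m) = D + m + D*m (z(D, m) = (D*m + m) + D = (m + D*m) + D = D + m + D*m)
G(C) = √C*(1 + 2*C) (G(C) = (1 + C + 1*C)*√C = (1 + C + C)*√C = (1 + 2*C)*√C = √C*(1 + 2*C))
G(Z(5*6))*(-158) = (√((5*6)*(-4 + 5*6))*(1 + 2*((5*6)*(-4 + 5*6))))*(-158) = (√(30*(-4 + 30))*(1 + 2*(30*(-4 + 30))))*(-158) = (√(30*26)*(1 + 2*(30*26)))*(-158) = (√780*(1 + 2*780))*(-158) = ((2*√195)*(1 + 1560))*(-158) = ((2*√195)*1561)*(-158) = (3122*√195)*(-158) = -493276*√195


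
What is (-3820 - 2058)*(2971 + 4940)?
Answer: -46500858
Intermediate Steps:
(-3820 - 2058)*(2971 + 4940) = -5878*7911 = -46500858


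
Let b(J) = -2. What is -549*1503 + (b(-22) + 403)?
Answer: -824746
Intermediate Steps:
-549*1503 + (b(-22) + 403) = -549*1503 + (-2 + 403) = -825147 + 401 = -824746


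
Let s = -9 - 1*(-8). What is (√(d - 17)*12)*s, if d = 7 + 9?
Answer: -12*I ≈ -12.0*I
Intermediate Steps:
d = 16
s = -1 (s = -9 + 8 = -1)
(√(d - 17)*12)*s = (√(16 - 17)*12)*(-1) = (√(-1)*12)*(-1) = (I*12)*(-1) = (12*I)*(-1) = -12*I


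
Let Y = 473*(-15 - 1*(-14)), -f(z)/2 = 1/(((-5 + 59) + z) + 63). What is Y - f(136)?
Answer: -119667/253 ≈ -472.99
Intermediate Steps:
f(z) = -2/(117 + z) (f(z) = -2/(((-5 + 59) + z) + 63) = -2/((54 + z) + 63) = -2/(117 + z))
Y = -473 (Y = 473*(-15 + 14) = 473*(-1) = -473)
Y - f(136) = -473 - (-2)/(117 + 136) = -473 - (-2)/253 = -473 - 1*(-2/253) = -473 + 2/253 = -119667/253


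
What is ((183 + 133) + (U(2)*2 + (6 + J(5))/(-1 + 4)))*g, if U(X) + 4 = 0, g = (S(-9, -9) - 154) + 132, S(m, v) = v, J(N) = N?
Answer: -28985/3 ≈ -9661.7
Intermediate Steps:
g = -31 (g = (-9 - 154) + 132 = -163 + 132 = -31)
U(X) = -4 (U(X) = -4 + 0 = -4)
((183 + 133) + (U(2)*2 + (6 + J(5))/(-1 + 4)))*g = ((183 + 133) + (-4*2 + (6 + 5)/(-1 + 4)))*(-31) = (316 + (-8 + 11/3))*(-31) = (316 - 13/3)*(-31) = (935/3)*(-31) = -28985/3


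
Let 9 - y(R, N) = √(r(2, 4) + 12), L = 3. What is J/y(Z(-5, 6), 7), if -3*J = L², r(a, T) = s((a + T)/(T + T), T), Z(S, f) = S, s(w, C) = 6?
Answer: -3/7 - √2/7 ≈ -0.63060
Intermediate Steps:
r(a, T) = 6
y(R, N) = 9 - 3*√2 (y(R, N) = 9 - √(6 + 12) = 9 - √18 = 9 - 3*√2)
J = -3 (J = -⅓*3² = -⅓*9 = -3)
J/y(Z(-5, 6), 7) = -3/(9 - 3*√2)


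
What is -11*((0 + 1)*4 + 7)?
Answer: -121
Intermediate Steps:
-11*((0 + 1)*4 + 7) = -11*(1*4 + 7) = -11*(4 + 7) = -11*11 = -121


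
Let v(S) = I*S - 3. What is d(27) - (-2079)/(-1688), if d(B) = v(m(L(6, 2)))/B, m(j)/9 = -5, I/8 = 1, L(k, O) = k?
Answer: -222959/15192 ≈ -14.676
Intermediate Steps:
I = 8 (I = 8*1 = 8)
m(j) = -45 (m(j) = 9*(-5) = -45)
v(S) = -3 + 8*S (v(S) = 8*S - 3 = -3 + 8*S)
d(B) = -363/B (d(B) = (-3 + 8*(-45))/B = (-3 - 360)/B = -363/B)
d(27) - (-2079)/(-1688) = -363/27 - (-2079)/(-1688) = -363*1/27 - (-2079)*(-1)/1688 = -121/9 - 1*2079/1688 = -121/9 - 2079/1688 = -222959/15192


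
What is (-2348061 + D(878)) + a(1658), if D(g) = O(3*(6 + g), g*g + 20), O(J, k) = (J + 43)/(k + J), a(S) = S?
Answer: -259296302339/110508 ≈ -2.3464e+6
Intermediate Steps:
O(J, k) = (43 + J)/(J + k)
D(g) = (61 + 3*g)/(38 + g² + 3*g) (D(g) = (43 + 3*(6 + g))/(3*(6 + g) + (g*g + 20)) = (43 + (18 + 3*g))/((18 + 3*g) + (g² + 20)) = (61 + 3*g)/((18 + 3*g) + (20 + g²)) = (61 + 3*g)/(38 + g² + 3*g))
(-2348061 + D(878)) + a(1658) = (-2348061 + (61 + 3*878)/(38 + 878² + 3*878)) + 1658 = (-2348061 + (61 + 2634)/(38 + 770884 + 2634)) + 1658 = (-2348061 + 2695/773556) + 1658 = (-2348061 + (1/773556)*2695) + 1658 = (-2348061 + 385/110508) + 1658 = -259479524603/110508 + 1658 = -259296302339/110508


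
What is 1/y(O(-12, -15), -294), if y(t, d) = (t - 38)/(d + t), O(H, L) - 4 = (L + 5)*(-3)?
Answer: 65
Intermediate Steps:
O(H, L) = -11 - 3*L (O(H, L) = 4 + (L + 5)*(-3) = 4 + (5 + L)*(-3) = 4 + (-15 - 3*L) = -11 - 3*L)
y(t, d) = (-38 + t)/(d + t)
1/y(O(-12, -15), -294) = 1/((-38 + (-11 - 3*(-15)))/(-294 + (-11 - 3*(-15)))) = 1/((-38 + (-11 + 45))/(-294 + (-11 + 45))) = 1/((-38 + 34)/(-294 + 34)) = 1/(-4/(-260)) = 1/(-1/260*(-4)) = 1/(1/65) = 65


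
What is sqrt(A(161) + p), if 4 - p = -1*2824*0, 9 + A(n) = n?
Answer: 2*sqrt(39) ≈ 12.490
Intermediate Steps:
A(n) = -9 + n
p = 4 (p = 4 - (-1*2824)*0 = 4 - (-2824)*0 = 4 - 1*0 = 4 + 0 = 4)
sqrt(A(161) + p) = sqrt((-9 + 161) + 4) = sqrt(152 + 4) = sqrt(156) = 2*sqrt(39)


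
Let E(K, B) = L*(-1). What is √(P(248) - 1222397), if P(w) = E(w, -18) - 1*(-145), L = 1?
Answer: I*√1222253 ≈ 1105.6*I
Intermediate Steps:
E(K, B) = -1 (E(K, B) = 1*(-1) = -1)
P(w) = 144 (P(w) = -1 - 1*(-145) = -1 + 145 = 144)
√(P(248) - 1222397) = √(144 - 1222397) = √(-1222253) = I*√1222253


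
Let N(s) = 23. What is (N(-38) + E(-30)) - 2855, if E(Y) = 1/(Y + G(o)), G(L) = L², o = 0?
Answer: -84961/30 ≈ -2832.0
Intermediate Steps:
E(Y) = 1/Y (E(Y) = 1/(Y + 0²) = 1/(Y + 0) = 1/Y)
(N(-38) + E(-30)) - 2855 = (23 + 1/(-30)) - 2855 = (23 - 1/30) - 2855 = 689/30 - 2855 = -84961/30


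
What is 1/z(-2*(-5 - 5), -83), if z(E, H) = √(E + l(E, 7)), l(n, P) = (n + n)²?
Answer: √5/90 ≈ 0.024845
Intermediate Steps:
l(n, P) = 4*n² (l(n, P) = (2*n)² = 4*n²)
z(E, H) = √(E + 4*E²)
1/z(-2*(-5 - 5), -83) = 1/(√((-2*(-5 - 5))*(1 + 4*(-2*(-5 - 5))))) = 1/(√((-2*(-10))*(1 + 4*(-2*(-10))))) = 1/(√(20*(1 + 4*20))) = 1/(√(20*(1 + 80))) = 1/(√(20*81)) = 1/(√1620) = 1/(18*√5) = √5/90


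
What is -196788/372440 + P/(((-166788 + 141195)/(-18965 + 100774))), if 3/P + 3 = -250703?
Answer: -26303398109138/49785285853865 ≈ -0.52834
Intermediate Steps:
P = -3/250706 (P = 3/(-3 - 250703) = 3/(-250706) = 3*(-1/250706) = -3/250706 ≈ -1.1966e-5)
-196788/372440 + P/(((-166788 + 141195)/(-18965 + 100774))) = -196788/372440 - 3*(-18965 + 100774)/(-166788 + 141195)/250706 = -196788*1/372440 - 3/(250706*((-25593/81809))) = -49197/93110 - 3/(250706*((-25593*1/81809))) = -49197/93110 - 3/(250706*(-25593/81809)) = -49197/93110 - 3/250706*(-81809/25593) = -49197/93110 + 81809/2138772886 = -26303398109138/49785285853865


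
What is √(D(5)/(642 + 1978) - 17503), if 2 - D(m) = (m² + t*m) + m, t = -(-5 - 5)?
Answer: I*√30036949390/1310 ≈ 132.3*I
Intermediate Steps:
t = 10 (t = -1*(-10) = 10)
D(m) = 2 - m² - 11*m (D(m) = 2 - ((m² + 10*m) + m) = 2 - (m² + 11*m) = 2 + (-m² - 11*m) = 2 - m² - 11*m)
√(D(5)/(642 + 1978) - 17503) = √((2 - 1*5² - 11*5)/(642 + 1978) - 17503) = √((2 - 1*25 - 55)/2620 - 17503) = √((2 - 25 - 55)/2620 - 17503) = √((1/2620)*(-78) - 17503) = √(-39/1310 - 17503) = √(-22928969/1310) = I*√30036949390/1310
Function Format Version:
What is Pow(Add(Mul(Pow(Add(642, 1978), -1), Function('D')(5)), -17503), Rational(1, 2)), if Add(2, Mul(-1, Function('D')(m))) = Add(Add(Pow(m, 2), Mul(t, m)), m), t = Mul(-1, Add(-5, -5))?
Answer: Mul(Rational(1, 1310), I, Pow(30036949390, Rational(1, 2))) ≈ Mul(132.30, I)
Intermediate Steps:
t = 10 (t = Mul(-1, -10) = 10)
Function('D')(m) = Add(2, Mul(-1, Pow(m, 2)), Mul(-11, m)) (Function('D')(m) = Add(2, Mul(-1, Add(Add(Pow(m, 2), Mul(10, m)), m))) = Add(2, Mul(-1, Add(Pow(m, 2), Mul(11, m)))) = Add(2, Add(Mul(-1, Pow(m, 2)), Mul(-11, m))) = Add(2, Mul(-1, Pow(m, 2)), Mul(-11, m)))
Pow(Add(Mul(Pow(Add(642, 1978), -1), Function('D')(5)), -17503), Rational(1, 2)) = Pow(Add(Mul(Pow(Add(642, 1978), -1), Add(2, Mul(-1, Pow(5, 2)), Mul(-11, 5))), -17503), Rational(1, 2)) = Pow(Add(Mul(Pow(2620, -1), Add(2, Mul(-1, 25), -55)), -17503), Rational(1, 2)) = Pow(Add(Mul(Rational(1, 2620), Add(2, -25, -55)), -17503), Rational(1, 2)) = Pow(Add(Mul(Rational(1, 2620), -78), -17503), Rational(1, 2)) = Pow(Add(Rational(-39, 1310), -17503), Rational(1, 2)) = Pow(Rational(-22928969, 1310), Rational(1, 2)) = Mul(Rational(1, 1310), I, Pow(30036949390, Rational(1, 2)))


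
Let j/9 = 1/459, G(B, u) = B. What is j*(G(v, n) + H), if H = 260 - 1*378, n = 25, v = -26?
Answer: -48/17 ≈ -2.8235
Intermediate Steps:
H = -118 (H = 260 - 378 = -118)
j = 1/51 (j = 9/459 = 9*(1/459) = 1/51 ≈ 0.019608)
j*(G(v, n) + H) = (-26 - 118)/51 = (1/51)*(-144) = -48/17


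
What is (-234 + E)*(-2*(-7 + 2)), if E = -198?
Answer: -4320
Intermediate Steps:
(-234 + E)*(-2*(-7 + 2)) = (-234 - 198)*(-2*(-7 + 2)) = -(-864)*(-5) = -432*10 = -4320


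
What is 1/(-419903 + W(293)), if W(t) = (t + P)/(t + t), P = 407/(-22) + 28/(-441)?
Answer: -73836/31003923329 ≈ -2.3815e-6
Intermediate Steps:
P = -2339/126 (P = 407*(-1/22) + 28*(-1/441) = -37/2 - 4/63 = -2339/126 ≈ -18.563)
W(t) = (-2339/126 + t)/(2*t) (W(t) = (t - 2339/126)/(t + t) = (-2339/126 + t)/((2*t)) = (-2339/126 + t)*(1/(2*t)) = (-2339/126 + t)/(2*t))
1/(-419903 + W(293)) = 1/(-419903 + (1/252)*(-2339 + 126*293)/293) = 1/(-419903 + (1/252)*(1/293)*(-2339 + 36918)) = 1/(-419903 + (1/252)*(1/293)*34579) = 1/(-419903 + 34579/73836) = 1/(-31003923329/73836) = -73836/31003923329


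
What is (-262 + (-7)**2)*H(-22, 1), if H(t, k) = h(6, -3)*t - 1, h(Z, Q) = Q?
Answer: -13845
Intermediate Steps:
H(t, k) = -1 - 3*t (H(t, k) = -3*t - 1 = -1 - 3*t)
(-262 + (-7)**2)*H(-22, 1) = (-262 + (-7)**2)*(-1 - 3*(-22)) = (-262 + 49)*(-1 + 66) = -213*65 = -13845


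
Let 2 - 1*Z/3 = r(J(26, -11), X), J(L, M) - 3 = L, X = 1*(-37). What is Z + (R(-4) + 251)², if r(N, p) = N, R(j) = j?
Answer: 60928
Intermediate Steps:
X = -37
J(L, M) = 3 + L
Z = -81 (Z = 6 - 3*(3 + 26) = 6 - 3*29 = 6 - 87 = -81)
Z + (R(-4) + 251)² = -81 + (-4 + 251)² = -81 + 247² = -81 + 61009 = 60928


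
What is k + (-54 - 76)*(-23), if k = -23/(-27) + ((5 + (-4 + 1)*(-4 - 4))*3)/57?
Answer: 1535090/513 ≈ 2992.4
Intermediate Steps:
k = 1220/513 (k = -23*(-1/27) + ((5 - 3*(-8))*3)*(1/57) = 23/27 + ((5 + 24)*3)*(1/57) = 23/27 + (29*3)*(1/57) = 23/27 + 87*(1/57) = 23/27 + 29/19 = 1220/513 ≈ 2.3782)
k + (-54 - 76)*(-23) = 1220/513 + (-54 - 76)*(-23) = 1220/513 - 130*(-23) = 1220/513 + 2990 = 1535090/513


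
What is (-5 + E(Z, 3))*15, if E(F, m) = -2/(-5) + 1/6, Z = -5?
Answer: -133/2 ≈ -66.500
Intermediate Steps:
E(F, m) = 17/30 (E(F, m) = -2*(-⅕) + 1*(⅙) = ⅖ + ⅙ = 17/30)
(-5 + E(Z, 3))*15 = (-5 + 17/30)*15 = -133/30*15 = -133/2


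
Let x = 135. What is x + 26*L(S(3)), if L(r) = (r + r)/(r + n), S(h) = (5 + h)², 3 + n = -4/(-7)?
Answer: 81481/431 ≈ 189.05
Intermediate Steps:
n = -17/7 (n = -3 - 4/(-7) = -3 - 4*(-⅐) = -3 + 4/7 = -17/7 ≈ -2.4286)
L(r) = 2*r/(-17/7 + r) (L(r) = (r + r)/(r - 17/7) = (2*r)/(-17/7 + r) = 2*r/(-17/7 + r))
x + 26*L(S(3)) = 135 + 26*(14*(5 + 3)²/(-17 + 7*(5 + 3)²)) = 135 + 26*(14*8²/(-17 + 7*8²)) = 135 + 26*(14*64/(-17 + 7*64)) = 135 + 26*(14*64/(-17 + 448)) = 135 + 26*(14*64/431) = 135 + 26*(14*64*(1/431)) = 135 + 26*(896/431) = 135 + 23296/431 = 81481/431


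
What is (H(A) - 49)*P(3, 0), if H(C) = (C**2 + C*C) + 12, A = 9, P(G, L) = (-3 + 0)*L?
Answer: 0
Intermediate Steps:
P(G, L) = -3*L
H(C) = 12 + 2*C**2 (H(C) = (C**2 + C**2) + 12 = 2*C**2 + 12 = 12 + 2*C**2)
(H(A) - 49)*P(3, 0) = ((12 + 2*9**2) - 49)*(-3*0) = ((12 + 2*81) - 49)*0 = ((12 + 162) - 49)*0 = (174 - 49)*0 = 125*0 = 0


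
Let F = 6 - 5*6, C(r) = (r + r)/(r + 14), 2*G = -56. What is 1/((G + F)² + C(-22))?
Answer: 2/5419 ≈ 0.00036907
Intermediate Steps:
G = -28 (G = (½)*(-56) = -28)
C(r) = 2*r/(14 + r) (C(r) = (2*r)/(14 + r) = 2*r/(14 + r))
F = -24 (F = 6 - 30 = -24)
1/((G + F)² + C(-22)) = 1/((-28 - 24)² + 2*(-22)/(14 - 22)) = 1/((-52)² + 2*(-22)/(-8)) = 1/(2704 + 2*(-22)*(-⅛)) = 1/(2704 + 11/2) = 1/(5419/2) = 2/5419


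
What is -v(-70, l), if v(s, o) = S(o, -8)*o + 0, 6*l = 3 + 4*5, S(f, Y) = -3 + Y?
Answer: 253/6 ≈ 42.167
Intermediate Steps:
l = 23/6 (l = (3 + 4*5)/6 = (3 + 20)/6 = (⅙)*23 = 23/6 ≈ 3.8333)
v(s, o) = -11*o (v(s, o) = (-3 - 8)*o + 0 = -11*o + 0 = -11*o)
-v(-70, l) = -(-11)*23/6 = -1*(-253/6) = 253/6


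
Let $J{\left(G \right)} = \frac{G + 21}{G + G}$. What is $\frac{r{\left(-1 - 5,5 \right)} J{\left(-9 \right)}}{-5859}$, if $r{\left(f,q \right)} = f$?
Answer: $- \frac{4}{5859} \approx -0.00068271$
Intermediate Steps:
$J{\left(G \right)} = \frac{21 + G}{2 G}$
$\frac{r{\left(-1 - 5,5 \right)} J{\left(-9 \right)}}{-5859} = \frac{\left(-1 - 5\right) \frac{21 - 9}{2 \left(-9\right)}}{-5859} = \left(-1 - 5\right) \frac{1}{2} \left(- \frac{1}{9}\right) 12 \left(- \frac{1}{5859}\right) = \left(-6\right) \left(- \frac{2}{3}\right) \left(- \frac{1}{5859}\right) = 4 \left(- \frac{1}{5859}\right) = - \frac{4}{5859}$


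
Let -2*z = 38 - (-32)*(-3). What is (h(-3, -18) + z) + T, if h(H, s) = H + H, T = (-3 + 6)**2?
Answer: 32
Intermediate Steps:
z = 29 (z = -(38 - (-32)*(-3))/2 = -(38 - 1*96)/2 = -(38 - 96)/2 = -1/2*(-58) = 29)
T = 9 (T = 3**2 = 9)
h(H, s) = 2*H
(h(-3, -18) + z) + T = (2*(-3) + 29) + 9 = (-6 + 29) + 9 = 23 + 9 = 32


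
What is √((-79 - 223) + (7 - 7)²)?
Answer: I*√302 ≈ 17.378*I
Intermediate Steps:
√((-79 - 223) + (7 - 7)²) = √(-302 + 0²) = √(-302 + 0) = √(-302) = I*√302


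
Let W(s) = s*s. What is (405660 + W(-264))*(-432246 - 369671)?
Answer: -381196057452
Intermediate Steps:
W(s) = s**2
(405660 + W(-264))*(-432246 - 369671) = (405660 + (-264)**2)*(-432246 - 369671) = (405660 + 69696)*(-801917) = 475356*(-801917) = -381196057452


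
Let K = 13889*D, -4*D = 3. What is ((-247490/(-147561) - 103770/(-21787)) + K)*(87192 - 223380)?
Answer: 1519323540780894381/1071637169 ≈ 1.4178e+9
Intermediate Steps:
D = -3/4 (D = -1/4*3 = -3/4 ≈ -0.75000)
K = -41667/4 (K = 13889*(-3/4) = -41667/4 ≈ -10417.)
((-247490/(-147561) - 103770/(-21787)) + K)*(87192 - 223380) = ((-247490/(-147561) - 103770/(-21787)) - 41667/4)*(87192 - 223380) = ((-247490*(-1/147561) - 103770*(-1/21787)) - 41667/4)*(-136188) = ((247490/147561 + 103770/21787) - 41667/4)*(-136188) = (20704469600/3214911507 - 41667/4)*(-136188) = -133872899883769/12859646028*(-136188) = 1519323540780894381/1071637169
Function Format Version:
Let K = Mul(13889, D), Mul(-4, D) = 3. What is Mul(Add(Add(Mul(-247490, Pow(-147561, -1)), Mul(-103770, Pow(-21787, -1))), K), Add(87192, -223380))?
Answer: Rational(1519323540780894381, 1071637169) ≈ 1.4178e+9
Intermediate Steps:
D = Rational(-3, 4) (D = Mul(Rational(-1, 4), 3) = Rational(-3, 4) ≈ -0.75000)
K = Rational(-41667, 4) (K = Mul(13889, Rational(-3, 4)) = Rational(-41667, 4) ≈ -10417.)
Mul(Add(Add(Mul(-247490, Pow(-147561, -1)), Mul(-103770, Pow(-21787, -1))), K), Add(87192, -223380)) = Mul(Add(Add(Mul(-247490, Pow(-147561, -1)), Mul(-103770, Pow(-21787, -1))), Rational(-41667, 4)), Add(87192, -223380)) = Mul(Add(Add(Mul(-247490, Rational(-1, 147561)), Mul(-103770, Rational(-1, 21787))), Rational(-41667, 4)), -136188) = Mul(Add(Add(Rational(247490, 147561), Rational(103770, 21787)), Rational(-41667, 4)), -136188) = Mul(Add(Rational(20704469600, 3214911507), Rational(-41667, 4)), -136188) = Mul(Rational(-133872899883769, 12859646028), -136188) = Rational(1519323540780894381, 1071637169)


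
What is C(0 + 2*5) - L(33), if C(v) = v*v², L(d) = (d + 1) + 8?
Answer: 958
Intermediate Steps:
L(d) = 9 + d (L(d) = (1 + d) + 8 = 9 + d)
C(v) = v³
C(0 + 2*5) - L(33) = (0 + 2*5)³ - (9 + 33) = (0 + 10)³ - 1*42 = 10³ - 42 = 1000 - 42 = 958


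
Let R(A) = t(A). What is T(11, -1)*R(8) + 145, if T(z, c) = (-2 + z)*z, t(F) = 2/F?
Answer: 679/4 ≈ 169.75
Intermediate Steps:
T(z, c) = z*(-2 + z)
R(A) = 2/A
T(11, -1)*R(8) + 145 = (11*(-2 + 11))*(2/8) + 145 = (11*9)*(2*(⅛)) + 145 = 99*(¼) + 145 = 99/4 + 145 = 679/4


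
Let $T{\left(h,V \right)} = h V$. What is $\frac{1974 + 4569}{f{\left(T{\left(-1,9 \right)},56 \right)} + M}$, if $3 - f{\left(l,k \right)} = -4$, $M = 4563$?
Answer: $\frac{6543}{4570} \approx 1.4317$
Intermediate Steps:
$T{\left(h,V \right)} = V h$
$f{\left(l,k \right)} = 7$ ($f{\left(l,k \right)} = 3 - -4 = 3 + 4 = 7$)
$\frac{1974 + 4569}{f{\left(T{\left(-1,9 \right)},56 \right)} + M} = \frac{1974 + 4569}{7 + 4563} = \frac{6543}{4570}$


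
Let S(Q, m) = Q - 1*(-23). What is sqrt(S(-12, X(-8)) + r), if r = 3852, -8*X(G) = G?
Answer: sqrt(3863) ≈ 62.153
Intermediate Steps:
X(G) = -G/8
S(Q, m) = 23 + Q (S(Q, m) = Q + 23 = 23 + Q)
sqrt(S(-12, X(-8)) + r) = sqrt((23 - 12) + 3852) = sqrt(11 + 3852) = sqrt(3863)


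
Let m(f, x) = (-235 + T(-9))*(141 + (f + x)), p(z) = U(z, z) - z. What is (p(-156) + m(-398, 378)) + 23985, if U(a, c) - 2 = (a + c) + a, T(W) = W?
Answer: -5849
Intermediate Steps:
U(a, c) = 2 + c + 2*a (U(a, c) = 2 + ((a + c) + a) = 2 + (c + 2*a) = 2 + c + 2*a)
p(z) = 2 + 2*z (p(z) = (2 + z + 2*z) - z = (2 + 3*z) - z = 2 + 2*z)
m(f, x) = -34404 - 244*f - 244*x (m(f, x) = (-235 - 9)*(141 + (f + x)) = -244*(141 + f + x) = -34404 - 244*f - 244*x)
(p(-156) + m(-398, 378)) + 23985 = ((2 + 2*(-156)) + (-34404 - 244*(-398) - 244*378)) + 23985 = ((2 - 312) + (-34404 + 97112 - 92232)) + 23985 = (-310 - 29524) + 23985 = -29834 + 23985 = -5849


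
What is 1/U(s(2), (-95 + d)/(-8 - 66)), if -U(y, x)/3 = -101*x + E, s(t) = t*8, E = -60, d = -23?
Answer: 37/24537 ≈ 0.0015079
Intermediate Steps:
s(t) = 8*t
U(y, x) = 180 + 303*x (U(y, x) = -3*(-101*x - 60) = -3*(-60 - 101*x) = 180 + 303*x)
1/U(s(2), (-95 + d)/(-8 - 66)) = 1/(180 + 303*((-95 - 23)/(-8 - 66))) = 1/(180 + 303*(-118/(-74))) = 1/(180 + 303*(-118*(-1/74))) = 1/(180 + 303*(59/37)) = 1/(180 + 17877/37) = 1/(24537/37) = 37/24537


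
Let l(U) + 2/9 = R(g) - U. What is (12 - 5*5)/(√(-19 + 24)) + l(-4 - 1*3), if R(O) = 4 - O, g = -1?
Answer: 106/9 - 13*√5/5 ≈ 5.9640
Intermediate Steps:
l(U) = 43/9 - U (l(U) = -2/9 + ((4 - 1*(-1)) - U) = -2/9 + ((4 + 1) - U) = -2/9 + (5 - U) = 43/9 - U)
(12 - 5*5)/(√(-19 + 24)) + l(-4 - 1*3) = (12 - 5*5)/(√(-19 + 24)) + (43/9 - (-4 - 1*3)) = (12 - 1*25)/(√5) + (43/9 - (-4 - 3)) = (√5/5)*(12 - 25) + (43/9 - 1*(-7)) = (√5/5)*(-13) + (43/9 + 7) = -13*√5/5 + 106/9 = 106/9 - 13*√5/5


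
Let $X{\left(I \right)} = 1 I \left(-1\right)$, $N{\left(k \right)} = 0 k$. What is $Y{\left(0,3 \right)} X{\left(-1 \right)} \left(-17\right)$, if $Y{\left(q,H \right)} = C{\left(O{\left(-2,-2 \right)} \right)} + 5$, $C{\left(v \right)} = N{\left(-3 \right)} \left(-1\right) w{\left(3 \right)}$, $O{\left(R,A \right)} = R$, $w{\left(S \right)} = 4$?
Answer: $-85$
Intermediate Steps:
$N{\left(k \right)} = 0$
$C{\left(v \right)} = 0$ ($C{\left(v \right)} = 0 \left(-1\right) 4 = 0 \cdot 4 = 0$)
$Y{\left(q,H \right)} = 5$ ($Y{\left(q,H \right)} = 0 + 5 = 5$)
$X{\left(I \right)} = - I$ ($X{\left(I \right)} = I \left(-1\right) = - I$)
$Y{\left(0,3 \right)} X{\left(-1 \right)} \left(-17\right) = 5 \left(\left(-1\right) \left(-1\right)\right) \left(-17\right) = 5 \cdot 1 \left(-17\right) = 5 \left(-17\right) = -85$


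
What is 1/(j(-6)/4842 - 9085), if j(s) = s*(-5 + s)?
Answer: -807/7331584 ≈ -0.00011007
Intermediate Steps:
1/(j(-6)/4842 - 9085) = 1/(-6*(-5 - 6)/4842 - 9085) = 1/(-6*(-11)*(1/4842) - 9085) = 1/(66*(1/4842) - 9085) = 1/(11/807 - 9085) = 1/(-7331584/807) = -807/7331584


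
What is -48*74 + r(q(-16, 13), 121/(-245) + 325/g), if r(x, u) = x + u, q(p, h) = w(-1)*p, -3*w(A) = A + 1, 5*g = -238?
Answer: -29649149/8330 ≈ -3559.3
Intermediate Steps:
g = -238/5 (g = (⅕)*(-238) = -238/5 ≈ -47.600)
w(A) = -⅓ - A/3 (w(A) = -(A + 1)/3 = -(1 + A)/3 = -⅓ - A/3)
q(p, h) = 0 (q(p, h) = (-⅓ - ⅓*(-1))*p = (-⅓ + ⅓)*p = 0*p = 0)
r(x, u) = u + x
-48*74 + r(q(-16, 13), 121/(-245) + 325/g) = -48*74 + ((121/(-245) + 325/(-238/5)) + 0) = -3552 + ((121*(-1/245) + 325*(-5/238)) + 0) = -3552 + ((-121/245 - 1625/238) + 0) = -3552 + (-60989/8330 + 0) = -3552 - 60989/8330 = -29649149/8330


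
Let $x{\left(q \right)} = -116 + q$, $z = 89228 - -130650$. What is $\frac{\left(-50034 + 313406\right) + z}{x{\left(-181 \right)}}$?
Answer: $- \frac{483250}{297} \approx -1627.1$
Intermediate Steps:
$z = 219878$ ($z = 89228 + 130650 = 219878$)
$\frac{\left(-50034 + 313406\right) + z}{x{\left(-181 \right)}} = \frac{\left(-50034 + 313406\right) + 219878}{-116 - 181} = \frac{263372 + 219878}{-297} = 483250 \left(- \frac{1}{297}\right) = - \frac{483250}{297}$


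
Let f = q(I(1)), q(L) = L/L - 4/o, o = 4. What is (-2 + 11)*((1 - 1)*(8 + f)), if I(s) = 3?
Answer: 0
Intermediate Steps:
q(L) = 0 (q(L) = L/L - 4/4 = 1 - 4*¼ = 1 - 1 = 0)
f = 0
(-2 + 11)*((1 - 1)*(8 + f)) = (-2 + 11)*((1 - 1)*(8 + 0)) = 9*(0*8) = 9*0 = 0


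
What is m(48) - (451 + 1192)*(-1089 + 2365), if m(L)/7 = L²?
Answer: -2080340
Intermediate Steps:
m(L) = 7*L²
m(48) - (451 + 1192)*(-1089 + 2365) = 7*48² - (451 + 1192)*(-1089 + 2365) = 7*2304 - 1643*1276 = 16128 - 1*2096468 = 16128 - 2096468 = -2080340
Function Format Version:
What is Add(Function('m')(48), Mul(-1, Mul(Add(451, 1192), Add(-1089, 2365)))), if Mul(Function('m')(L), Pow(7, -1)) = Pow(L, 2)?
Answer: -2080340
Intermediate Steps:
Function('m')(L) = Mul(7, Pow(L, 2))
Add(Function('m')(48), Mul(-1, Mul(Add(451, 1192), Add(-1089, 2365)))) = Add(Mul(7, Pow(48, 2)), Mul(-1, Mul(Add(451, 1192), Add(-1089, 2365)))) = Add(Mul(7, 2304), Mul(-1, Mul(1643, 1276))) = Add(16128, Mul(-1, 2096468)) = Add(16128, -2096468) = -2080340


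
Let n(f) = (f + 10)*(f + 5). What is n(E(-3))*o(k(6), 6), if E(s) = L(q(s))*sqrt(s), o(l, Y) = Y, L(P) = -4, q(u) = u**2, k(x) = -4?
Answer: 12 - 360*I*sqrt(3) ≈ 12.0 - 623.54*I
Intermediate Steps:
E(s) = -4*sqrt(s)
n(f) = (5 + f)*(10 + f) (n(f) = (10 + f)*(5 + f) = (5 + f)*(10 + f))
n(E(-3))*o(k(6), 6) = (50 + (-4*I*sqrt(3))**2 + 15*(-4*I*sqrt(3)))*6 = (50 - 48 - 60*I*sqrt(3))*6 = (2 - 60*I*sqrt(3))*6 = 12 - 360*I*sqrt(3)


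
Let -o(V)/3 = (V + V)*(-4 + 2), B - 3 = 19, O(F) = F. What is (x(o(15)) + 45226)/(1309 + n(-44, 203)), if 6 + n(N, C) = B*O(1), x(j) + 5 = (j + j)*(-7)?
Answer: 42701/1325 ≈ 32.227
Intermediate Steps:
B = 22 (B = 3 + 19 = 22)
o(V) = 12*V (o(V) = -3*(V + V)*(-4 + 2) = -3*2*V*(-2) = -(-12)*V = 12*V)
x(j) = -5 - 14*j (x(j) = -5 + (j + j)*(-7) = -5 + (2*j)*(-7) = -5 - 14*j)
n(N, C) = 16 (n(N, C) = -6 + 22*1 = -6 + 22 = 16)
(x(o(15)) + 45226)/(1309 + n(-44, 203)) = ((-5 - 168*15) + 45226)/(1309 + 16) = ((-5 - 14*180) + 45226)/1325 = ((-5 - 2520) + 45226)*(1/1325) = (-2525 + 45226)*(1/1325) = 42701*(1/1325) = 42701/1325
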